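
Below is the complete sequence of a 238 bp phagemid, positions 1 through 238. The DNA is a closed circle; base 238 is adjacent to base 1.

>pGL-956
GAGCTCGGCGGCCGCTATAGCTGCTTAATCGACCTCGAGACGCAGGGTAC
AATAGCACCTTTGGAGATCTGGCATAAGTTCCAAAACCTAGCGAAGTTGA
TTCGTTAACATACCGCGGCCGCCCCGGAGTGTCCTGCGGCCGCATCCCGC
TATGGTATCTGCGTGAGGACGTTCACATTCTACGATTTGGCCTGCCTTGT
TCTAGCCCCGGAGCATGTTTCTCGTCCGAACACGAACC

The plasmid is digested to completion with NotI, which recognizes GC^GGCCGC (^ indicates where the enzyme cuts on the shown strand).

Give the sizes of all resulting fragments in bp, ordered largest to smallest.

110, 107, 21 bp

NotI sites (GCGGCCGC) start at positions 8, 115, 136.
NotI cuts after base 2 of each site, so after positions 9, 116, 137.
Circular molecule, 3 cuts → 3 fragments:
  10–116 → 107 bp
  117–137 → 21 bp
  138–238 then 1–9 → 101 + 9 = 110 bp
Sorted largest to smallest: 110, 107, 21 bp.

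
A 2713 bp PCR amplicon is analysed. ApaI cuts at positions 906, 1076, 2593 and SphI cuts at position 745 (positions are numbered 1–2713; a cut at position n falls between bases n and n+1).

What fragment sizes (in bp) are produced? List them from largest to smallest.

Combined cut positions (sorted): 745, 906, 1076, 2593.
Linear molecule, 4 cuts → 5 fragments:
  745 − 0 = 745 bp
  906 − 745 = 161 bp
  1076 − 906 = 170 bp
  2593 − 1076 = 1517 bp
  2713 − 2593 = 120 bp
Sorted largest to smallest: 1517, 745, 170, 161, 120 bp.

1517, 745, 170, 161, 120 bp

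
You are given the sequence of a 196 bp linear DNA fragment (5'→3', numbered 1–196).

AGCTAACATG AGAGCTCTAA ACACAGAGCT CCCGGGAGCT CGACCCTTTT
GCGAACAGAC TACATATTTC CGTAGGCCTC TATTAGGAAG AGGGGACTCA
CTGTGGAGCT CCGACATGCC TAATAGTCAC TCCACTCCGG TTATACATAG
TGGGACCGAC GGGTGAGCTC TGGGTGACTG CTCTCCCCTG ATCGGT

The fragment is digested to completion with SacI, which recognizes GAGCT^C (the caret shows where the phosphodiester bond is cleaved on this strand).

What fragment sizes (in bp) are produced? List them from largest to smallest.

SacI sites (GAGCTC) start at positions 12, 26, 36, 106, 165.
SacI cuts after base 5 of each site (before the last base), so after positions 16, 30, 40, 110, 169.
Linear molecule, 5 cuts → 6 fragments:
  1–16 → 16 bp
  17–30 → 14 bp
  31–40 → 10 bp
  41–110 → 70 bp
  111–169 → 59 bp
  170–196 → 27 bp
Sorted largest to smallest: 70, 59, 27, 16, 14, 10 bp.

70, 59, 27, 16, 14, 10 bp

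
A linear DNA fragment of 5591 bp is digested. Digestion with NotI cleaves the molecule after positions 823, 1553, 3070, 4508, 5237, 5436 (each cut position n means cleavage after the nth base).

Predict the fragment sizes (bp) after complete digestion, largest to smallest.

1517, 1438, 823, 730, 729, 199, 155 bp

Linear molecule, 6 cuts → 7 fragments:
  823 − 0 = 823 bp
  1553 − 823 = 730 bp
  3070 − 1553 = 1517 bp
  4508 − 3070 = 1438 bp
  5237 − 4508 = 729 bp
  5436 − 5237 = 199 bp
  5591 − 5436 = 155 bp
Sorted largest to smallest: 1517, 1438, 823, 730, 729, 199, 155 bp.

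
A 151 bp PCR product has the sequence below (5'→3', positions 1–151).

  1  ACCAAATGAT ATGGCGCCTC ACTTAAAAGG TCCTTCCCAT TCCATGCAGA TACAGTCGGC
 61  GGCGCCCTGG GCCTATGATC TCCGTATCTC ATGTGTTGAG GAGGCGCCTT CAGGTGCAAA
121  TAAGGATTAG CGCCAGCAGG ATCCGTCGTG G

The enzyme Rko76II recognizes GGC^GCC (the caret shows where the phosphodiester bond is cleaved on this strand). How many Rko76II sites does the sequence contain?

3

GGCGCC occurs starting at positions 13, 61, 103.
Rko76II cuts at 3 sites.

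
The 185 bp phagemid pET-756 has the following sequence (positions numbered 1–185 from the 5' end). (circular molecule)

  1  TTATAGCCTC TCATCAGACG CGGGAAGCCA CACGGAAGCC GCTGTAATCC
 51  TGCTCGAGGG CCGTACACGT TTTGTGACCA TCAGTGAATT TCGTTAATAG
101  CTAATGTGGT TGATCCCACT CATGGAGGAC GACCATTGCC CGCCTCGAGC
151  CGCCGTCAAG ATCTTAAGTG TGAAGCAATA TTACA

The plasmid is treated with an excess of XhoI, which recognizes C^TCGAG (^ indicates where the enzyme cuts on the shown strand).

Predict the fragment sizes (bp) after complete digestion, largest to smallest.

94, 91 bp

XhoI sites (CTCGAG) start at positions 53, 144.
XhoI cuts after the first base of each site, so after positions 53, 144.
Circular molecule, 2 cuts → 2 fragments:
  54–144 → 91 bp
  145–185 then 1–53 → 41 + 53 = 94 bp
Sorted largest to smallest: 94, 91 bp.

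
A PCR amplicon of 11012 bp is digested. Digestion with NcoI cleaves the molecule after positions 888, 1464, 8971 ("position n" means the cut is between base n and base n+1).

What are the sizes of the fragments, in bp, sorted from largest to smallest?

Linear molecule, 3 cuts → 4 fragments:
  888 − 0 = 888 bp
  1464 − 888 = 576 bp
  8971 − 1464 = 7507 bp
  11012 − 8971 = 2041 bp
Sorted largest to smallest: 7507, 2041, 888, 576 bp.

7507, 2041, 888, 576 bp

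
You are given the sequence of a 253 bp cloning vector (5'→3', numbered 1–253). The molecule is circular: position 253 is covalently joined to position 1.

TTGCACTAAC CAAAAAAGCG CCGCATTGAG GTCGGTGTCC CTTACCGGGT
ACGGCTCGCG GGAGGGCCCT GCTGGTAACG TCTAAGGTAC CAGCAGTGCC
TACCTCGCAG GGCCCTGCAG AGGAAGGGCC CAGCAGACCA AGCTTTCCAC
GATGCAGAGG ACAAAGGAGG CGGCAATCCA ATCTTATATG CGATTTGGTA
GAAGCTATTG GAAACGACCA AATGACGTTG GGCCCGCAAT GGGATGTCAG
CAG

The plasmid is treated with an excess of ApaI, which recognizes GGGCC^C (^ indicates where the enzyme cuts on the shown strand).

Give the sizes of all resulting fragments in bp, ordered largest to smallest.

ApaI sites (GGGCCC) start at positions 64, 110, 126, 230.
ApaI cuts after base 5 of each site (before the last base), so after positions 68, 114, 130, 234.
Circular molecule, 4 cuts → 4 fragments:
  69–114 → 46 bp
  115–130 → 16 bp
  131–234 → 104 bp
  235–253 then 1–68 → 19 + 68 = 87 bp
Sorted largest to smallest: 104, 87, 46, 16 bp.

104, 87, 46, 16 bp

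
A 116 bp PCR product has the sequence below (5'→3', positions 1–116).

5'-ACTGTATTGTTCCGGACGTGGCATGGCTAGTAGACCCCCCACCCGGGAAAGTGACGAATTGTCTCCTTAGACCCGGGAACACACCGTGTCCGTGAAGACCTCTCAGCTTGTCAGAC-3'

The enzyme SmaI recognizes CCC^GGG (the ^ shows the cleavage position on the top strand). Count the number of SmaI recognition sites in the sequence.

2

CCCGGG occurs starting at positions 42, 72.
SmaI cuts at 2 sites.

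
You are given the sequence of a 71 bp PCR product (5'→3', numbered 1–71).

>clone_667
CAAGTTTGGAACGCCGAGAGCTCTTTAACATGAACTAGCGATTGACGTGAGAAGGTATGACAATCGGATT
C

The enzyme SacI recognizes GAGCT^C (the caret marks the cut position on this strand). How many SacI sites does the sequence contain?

GAGCTC occurs starting at position 18.
SacI cuts at 1 site.

1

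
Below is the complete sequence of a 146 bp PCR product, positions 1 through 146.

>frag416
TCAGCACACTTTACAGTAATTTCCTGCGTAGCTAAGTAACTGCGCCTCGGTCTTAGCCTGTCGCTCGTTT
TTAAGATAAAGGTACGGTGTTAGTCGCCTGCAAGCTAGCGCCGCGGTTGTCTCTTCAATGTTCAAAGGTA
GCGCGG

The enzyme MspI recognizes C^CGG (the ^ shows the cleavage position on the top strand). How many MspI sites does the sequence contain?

No occurrence of CCGG is present in the sequence.
MspI does not cut: 0 sites.

0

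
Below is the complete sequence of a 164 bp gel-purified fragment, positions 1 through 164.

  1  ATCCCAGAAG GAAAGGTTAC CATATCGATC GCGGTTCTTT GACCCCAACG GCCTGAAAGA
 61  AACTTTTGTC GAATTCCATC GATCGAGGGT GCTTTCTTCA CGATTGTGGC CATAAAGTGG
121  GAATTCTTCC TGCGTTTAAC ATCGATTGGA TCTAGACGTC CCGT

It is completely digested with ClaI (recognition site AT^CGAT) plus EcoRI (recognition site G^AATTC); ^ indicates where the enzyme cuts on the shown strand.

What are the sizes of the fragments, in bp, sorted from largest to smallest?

46, 42, 25, 22, 21, 8 bp

ClaI sites (ATCGAT) start at positions 24, 78, 141.
ClaI cuts after base 2 of each site, so after positions 25, 79, 142.
EcoRI sites (GAATTC) start at positions 71, 121.
EcoRI cuts after the first base of each site, so after positions 71, 121.
Combined cut positions: 25, 71, 79, 121, 142.
Linear molecule, 5 cuts → 6 fragments:
  1–25 → 25 bp
  26–71 → 46 bp
  72–79 → 8 bp
  80–121 → 42 bp
  122–142 → 21 bp
  143–164 → 22 bp
Sorted largest to smallest: 46, 42, 25, 22, 21, 8 bp.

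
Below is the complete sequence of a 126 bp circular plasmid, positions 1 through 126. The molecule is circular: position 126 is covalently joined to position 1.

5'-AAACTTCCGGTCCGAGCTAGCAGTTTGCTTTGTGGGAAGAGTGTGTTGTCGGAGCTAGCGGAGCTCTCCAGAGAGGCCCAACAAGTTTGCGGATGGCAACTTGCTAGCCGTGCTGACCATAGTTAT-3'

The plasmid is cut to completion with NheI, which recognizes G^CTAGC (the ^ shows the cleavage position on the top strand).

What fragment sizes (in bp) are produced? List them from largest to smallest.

NheI sites (GCTAGC) start at positions 16, 54, 103.
NheI cuts after the first base of each site, so after positions 16, 54, 103.
Circular molecule, 3 cuts → 3 fragments:
  17–54 → 38 bp
  55–103 → 49 bp
  104–126 then 1–16 → 23 + 16 = 39 bp
Sorted largest to smallest: 49, 39, 38 bp.

49, 39, 38 bp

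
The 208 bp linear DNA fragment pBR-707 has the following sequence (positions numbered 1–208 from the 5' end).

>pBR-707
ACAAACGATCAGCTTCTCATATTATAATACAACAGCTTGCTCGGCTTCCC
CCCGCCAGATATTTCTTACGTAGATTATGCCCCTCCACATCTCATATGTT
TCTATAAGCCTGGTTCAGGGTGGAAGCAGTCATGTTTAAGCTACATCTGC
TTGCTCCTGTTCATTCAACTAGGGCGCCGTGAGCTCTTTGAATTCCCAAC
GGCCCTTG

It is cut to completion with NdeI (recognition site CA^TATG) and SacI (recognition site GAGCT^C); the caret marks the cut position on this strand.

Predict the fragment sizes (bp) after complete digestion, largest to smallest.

The NdeI site (CATATG) starts at position 93.
NdeI cuts after base 2 of each site, so after position 94.
The SacI site (GAGCTC) starts at position 181.
SacI cuts after base 5 of each site (before the last base), so after position 185.
Combined cut positions: 94, 185.
Linear molecule, 2 cuts → 3 fragments:
  1–94 → 94 bp
  95–185 → 91 bp
  186–208 → 23 bp
Sorted largest to smallest: 94, 91, 23 bp.

94, 91, 23 bp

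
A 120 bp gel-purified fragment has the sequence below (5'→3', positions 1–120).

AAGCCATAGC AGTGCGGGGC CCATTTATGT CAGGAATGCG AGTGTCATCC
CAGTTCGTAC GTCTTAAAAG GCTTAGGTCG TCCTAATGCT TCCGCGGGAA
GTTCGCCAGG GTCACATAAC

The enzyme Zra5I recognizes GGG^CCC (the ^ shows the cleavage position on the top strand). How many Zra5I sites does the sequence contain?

GGGCCC occurs starting at position 17.
Zra5I cuts at 1 site.

1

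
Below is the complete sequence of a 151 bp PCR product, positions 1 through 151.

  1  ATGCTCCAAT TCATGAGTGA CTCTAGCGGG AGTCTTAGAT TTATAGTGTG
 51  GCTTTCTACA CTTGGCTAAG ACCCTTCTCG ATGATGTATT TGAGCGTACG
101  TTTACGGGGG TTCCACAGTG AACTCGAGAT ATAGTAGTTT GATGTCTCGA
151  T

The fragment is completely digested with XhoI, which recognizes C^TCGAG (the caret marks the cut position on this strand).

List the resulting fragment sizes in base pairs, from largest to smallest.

The XhoI site (CTCGAG) starts at position 123.
XhoI cuts after the first base of each site, so after position 123.
Linear molecule, 1 cut → 2 fragments:
  1–123 → 123 bp
  124–151 → 28 bp
Sorted largest to smallest: 123, 28 bp.

123, 28 bp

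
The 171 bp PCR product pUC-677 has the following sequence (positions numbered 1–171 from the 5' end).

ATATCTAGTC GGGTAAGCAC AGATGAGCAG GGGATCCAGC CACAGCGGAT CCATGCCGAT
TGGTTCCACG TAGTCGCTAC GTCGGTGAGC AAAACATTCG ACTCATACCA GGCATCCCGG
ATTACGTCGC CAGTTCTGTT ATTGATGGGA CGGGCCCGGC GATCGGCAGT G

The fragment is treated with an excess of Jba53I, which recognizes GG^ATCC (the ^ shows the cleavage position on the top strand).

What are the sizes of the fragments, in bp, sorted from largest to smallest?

123, 33, 15 bp

Jba53I sites (GGATCC) start at positions 32, 47.
Jba53I cuts after base 2 of each site, so after positions 33, 48.
Linear molecule, 2 cuts → 3 fragments:
  1–33 → 33 bp
  34–48 → 15 bp
  49–171 → 123 bp
Sorted largest to smallest: 123, 33, 15 bp.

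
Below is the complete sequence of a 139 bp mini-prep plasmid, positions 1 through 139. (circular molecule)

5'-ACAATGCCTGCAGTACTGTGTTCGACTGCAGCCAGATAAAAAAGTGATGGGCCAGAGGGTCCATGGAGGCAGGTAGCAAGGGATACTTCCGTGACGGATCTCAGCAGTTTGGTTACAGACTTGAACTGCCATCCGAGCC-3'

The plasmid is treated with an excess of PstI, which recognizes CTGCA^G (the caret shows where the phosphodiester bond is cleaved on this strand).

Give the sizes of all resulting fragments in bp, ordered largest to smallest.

121, 18 bp

PstI sites (CTGCAG) start at positions 8, 26.
PstI cuts after base 5 of each site (before the last base), so after positions 12, 30.
Circular molecule, 2 cuts → 2 fragments:
  13–30 → 18 bp
  31–139 then 1–12 → 109 + 12 = 121 bp
Sorted largest to smallest: 121, 18 bp.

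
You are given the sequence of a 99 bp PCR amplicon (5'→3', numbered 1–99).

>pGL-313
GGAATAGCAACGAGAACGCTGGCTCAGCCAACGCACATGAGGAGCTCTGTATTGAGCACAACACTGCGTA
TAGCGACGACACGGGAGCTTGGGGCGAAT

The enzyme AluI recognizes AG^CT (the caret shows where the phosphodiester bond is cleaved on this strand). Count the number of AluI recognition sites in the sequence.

AGCT occurs starting at positions 43, 86.
AluI cuts at 2 sites.

2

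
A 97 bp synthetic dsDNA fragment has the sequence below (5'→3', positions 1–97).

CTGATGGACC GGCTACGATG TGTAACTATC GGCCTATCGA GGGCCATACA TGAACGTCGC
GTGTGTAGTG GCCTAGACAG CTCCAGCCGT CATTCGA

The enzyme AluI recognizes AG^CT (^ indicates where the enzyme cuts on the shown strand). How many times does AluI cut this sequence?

1

AGCT occurs starting at position 79.
AluI cuts at 1 site.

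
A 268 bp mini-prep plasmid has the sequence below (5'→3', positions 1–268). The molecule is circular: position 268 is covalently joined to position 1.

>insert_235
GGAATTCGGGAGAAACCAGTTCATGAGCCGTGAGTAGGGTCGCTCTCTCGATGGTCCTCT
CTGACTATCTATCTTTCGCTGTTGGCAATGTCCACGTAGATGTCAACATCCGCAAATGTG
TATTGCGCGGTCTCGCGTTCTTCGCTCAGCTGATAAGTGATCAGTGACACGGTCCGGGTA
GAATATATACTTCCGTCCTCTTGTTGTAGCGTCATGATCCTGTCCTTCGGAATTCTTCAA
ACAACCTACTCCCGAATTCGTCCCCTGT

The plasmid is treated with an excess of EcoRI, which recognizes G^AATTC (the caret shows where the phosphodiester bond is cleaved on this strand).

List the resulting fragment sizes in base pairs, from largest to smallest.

228, 24, 16 bp

EcoRI sites (GAATTC) start at positions 2, 230, 254.
EcoRI cuts after the first base of each site, so after positions 2, 230, 254.
Circular molecule, 3 cuts → 3 fragments:
  3–230 → 228 bp
  231–254 → 24 bp
  255–268 then 1–2 → 14 + 2 = 16 bp
Sorted largest to smallest: 228, 24, 16 bp.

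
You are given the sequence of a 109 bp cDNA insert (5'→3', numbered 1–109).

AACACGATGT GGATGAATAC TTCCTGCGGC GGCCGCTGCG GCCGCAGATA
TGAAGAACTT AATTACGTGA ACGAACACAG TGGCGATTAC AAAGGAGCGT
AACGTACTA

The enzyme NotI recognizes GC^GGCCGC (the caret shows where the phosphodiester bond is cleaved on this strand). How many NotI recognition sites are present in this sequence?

2

GCGGCCGC occurs starting at positions 29, 38.
NotI cuts at 2 sites.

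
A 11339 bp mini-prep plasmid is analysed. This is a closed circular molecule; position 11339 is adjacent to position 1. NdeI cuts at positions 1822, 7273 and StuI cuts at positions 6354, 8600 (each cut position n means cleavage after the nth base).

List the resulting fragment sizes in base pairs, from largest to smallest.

4561, 4532, 1327, 919 bp

Combined cut positions (sorted): 1822, 6354, 7273, 8600.
Circular molecule, 4 cuts → 4 fragments:
  6354 − 1822 = 4532 bp
  7273 − 6354 = 919 bp
  8600 − 7273 = 1327 bp
  wrap: 11339 − 8600 + 1822 = 4561 bp
Sorted largest to smallest: 4561, 4532, 1327, 919 bp.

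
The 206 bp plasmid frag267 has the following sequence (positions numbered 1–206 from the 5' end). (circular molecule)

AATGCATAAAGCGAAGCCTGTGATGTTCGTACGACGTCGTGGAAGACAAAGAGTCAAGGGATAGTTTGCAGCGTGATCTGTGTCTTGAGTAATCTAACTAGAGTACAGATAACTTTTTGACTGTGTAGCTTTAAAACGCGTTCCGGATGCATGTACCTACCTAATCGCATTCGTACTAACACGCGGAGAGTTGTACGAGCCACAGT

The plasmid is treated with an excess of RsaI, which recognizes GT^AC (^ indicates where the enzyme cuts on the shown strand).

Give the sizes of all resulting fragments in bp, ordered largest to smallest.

RsaI sites (GTAC) start at positions 29, 103, 153, 173, 193.
RsaI cuts after base 2 of each site, so after positions 30, 104, 154, 174, 194.
Circular molecule, 5 cuts → 5 fragments:
  31–104 → 74 bp
  105–154 → 50 bp
  155–174 → 20 bp
  175–194 → 20 bp
  195–206 then 1–30 → 12 + 30 = 42 bp
Sorted largest to smallest: 74, 50, 42, 20, 20 bp.

74, 50, 42, 20, 20 bp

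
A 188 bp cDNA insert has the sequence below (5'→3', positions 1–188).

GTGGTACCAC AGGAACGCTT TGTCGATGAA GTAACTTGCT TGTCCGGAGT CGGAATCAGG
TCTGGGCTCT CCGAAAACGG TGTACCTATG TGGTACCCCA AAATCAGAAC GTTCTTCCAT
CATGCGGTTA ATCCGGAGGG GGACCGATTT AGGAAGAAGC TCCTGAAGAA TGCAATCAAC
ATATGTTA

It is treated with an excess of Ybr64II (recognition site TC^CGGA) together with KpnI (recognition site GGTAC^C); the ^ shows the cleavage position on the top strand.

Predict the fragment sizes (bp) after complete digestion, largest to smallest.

55, 52, 37, 37, 7 bp

Ybr64II sites (TCCGGA) start at positions 43, 132.
Ybr64II cuts after base 2 of each site, so after positions 44, 133.
KpnI sites (GGTACC) start at positions 3, 92.
KpnI cuts after base 5 of each site (before the last base), so after positions 7, 96.
Combined cut positions: 7, 44, 96, 133.
Linear molecule, 4 cuts → 5 fragments:
  1–7 → 7 bp
  8–44 → 37 bp
  45–96 → 52 bp
  97–133 → 37 bp
  134–188 → 55 bp
Sorted largest to smallest: 55, 52, 37, 37, 7 bp.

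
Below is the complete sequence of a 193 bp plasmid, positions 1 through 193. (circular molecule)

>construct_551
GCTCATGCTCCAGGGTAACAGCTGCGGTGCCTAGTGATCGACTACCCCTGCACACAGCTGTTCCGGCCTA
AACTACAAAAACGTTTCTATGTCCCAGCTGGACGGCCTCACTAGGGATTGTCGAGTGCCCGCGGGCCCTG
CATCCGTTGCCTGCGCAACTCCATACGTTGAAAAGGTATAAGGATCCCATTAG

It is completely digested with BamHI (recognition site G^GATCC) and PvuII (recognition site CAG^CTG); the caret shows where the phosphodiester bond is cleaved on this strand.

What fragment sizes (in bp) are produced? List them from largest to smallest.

The BamHI site (GGATCC) starts at position 182.
BamHI cuts after the first base of each site, so after position 182.
PvuII sites (CAGCTG) start at positions 19, 55, 95.
PvuII cuts after base 3 of each site, so after positions 21, 57, 97.
Combined cut positions: 21, 57, 97, 182.
Circular molecule, 4 cuts → 4 fragments:
  22–57 → 36 bp
  58–97 → 40 bp
  98–182 → 85 bp
  183–193 then 1–21 → 11 + 21 = 32 bp
Sorted largest to smallest: 85, 40, 36, 32 bp.

85, 40, 36, 32 bp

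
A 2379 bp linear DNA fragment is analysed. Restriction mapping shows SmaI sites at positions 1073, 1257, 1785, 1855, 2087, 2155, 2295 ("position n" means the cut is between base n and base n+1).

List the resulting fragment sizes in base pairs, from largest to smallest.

Linear molecule, 7 cuts → 8 fragments:
  1073 − 0 = 1073 bp
  1257 − 1073 = 184 bp
  1785 − 1257 = 528 bp
  1855 − 1785 = 70 bp
  2087 − 1855 = 232 bp
  2155 − 2087 = 68 bp
  2295 − 2155 = 140 bp
  2379 − 2295 = 84 bp
Sorted largest to smallest: 1073, 528, 232, 184, 140, 84, 70, 68 bp.

1073, 528, 232, 184, 140, 84, 70, 68 bp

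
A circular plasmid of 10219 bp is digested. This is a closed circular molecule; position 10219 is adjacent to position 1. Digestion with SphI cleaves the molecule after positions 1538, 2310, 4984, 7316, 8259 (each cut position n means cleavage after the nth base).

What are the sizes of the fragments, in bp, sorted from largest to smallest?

3498, 2674, 2332, 943, 772 bp

Circular molecule, 5 cuts → 5 fragments:
  2310 − 1538 = 772 bp
  4984 − 2310 = 2674 bp
  7316 − 4984 = 2332 bp
  8259 − 7316 = 943 bp
  wrap: 10219 − 8259 + 1538 = 3498 bp
Sorted largest to smallest: 3498, 2674, 2332, 943, 772 bp.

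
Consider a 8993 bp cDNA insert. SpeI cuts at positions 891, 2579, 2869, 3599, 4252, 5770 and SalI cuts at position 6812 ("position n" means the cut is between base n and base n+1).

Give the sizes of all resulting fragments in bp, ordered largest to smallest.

2181, 1688, 1518, 1042, 891, 730, 653, 290 bp

Combined cut positions (sorted): 891, 2579, 2869, 3599, 4252, 5770, 6812.
Linear molecule, 7 cuts → 8 fragments:
  891 − 0 = 891 bp
  2579 − 891 = 1688 bp
  2869 − 2579 = 290 bp
  3599 − 2869 = 730 bp
  4252 − 3599 = 653 bp
  5770 − 4252 = 1518 bp
  6812 − 5770 = 1042 bp
  8993 − 6812 = 2181 bp
Sorted largest to smallest: 2181, 1688, 1518, 1042, 891, 730, 653, 290 bp.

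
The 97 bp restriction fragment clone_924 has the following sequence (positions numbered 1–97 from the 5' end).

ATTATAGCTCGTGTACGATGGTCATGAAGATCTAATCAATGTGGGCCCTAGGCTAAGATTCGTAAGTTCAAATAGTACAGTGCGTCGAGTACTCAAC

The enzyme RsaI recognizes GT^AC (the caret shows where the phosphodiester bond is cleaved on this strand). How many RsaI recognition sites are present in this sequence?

GTAC occurs starting at positions 13, 75, 89.
RsaI cuts at 3 sites.

3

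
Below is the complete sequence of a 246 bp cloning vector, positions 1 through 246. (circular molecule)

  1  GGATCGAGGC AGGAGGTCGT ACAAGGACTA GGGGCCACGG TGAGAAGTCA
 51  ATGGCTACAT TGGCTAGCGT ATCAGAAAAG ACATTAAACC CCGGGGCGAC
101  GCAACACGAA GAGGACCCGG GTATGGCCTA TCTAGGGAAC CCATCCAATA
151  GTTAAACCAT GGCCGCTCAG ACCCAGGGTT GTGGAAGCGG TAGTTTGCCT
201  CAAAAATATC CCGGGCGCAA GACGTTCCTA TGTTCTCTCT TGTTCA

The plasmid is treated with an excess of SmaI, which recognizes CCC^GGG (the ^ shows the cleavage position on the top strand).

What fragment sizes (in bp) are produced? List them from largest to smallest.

126, 94, 26 bp

SmaI sites (CCCGGG) start at positions 90, 116, 210.
SmaI cuts after base 3 of each site, so after positions 92, 118, 212.
Circular molecule, 3 cuts → 3 fragments:
  93–118 → 26 bp
  119–212 → 94 bp
  213–246 then 1–92 → 34 + 92 = 126 bp
Sorted largest to smallest: 126, 94, 26 bp.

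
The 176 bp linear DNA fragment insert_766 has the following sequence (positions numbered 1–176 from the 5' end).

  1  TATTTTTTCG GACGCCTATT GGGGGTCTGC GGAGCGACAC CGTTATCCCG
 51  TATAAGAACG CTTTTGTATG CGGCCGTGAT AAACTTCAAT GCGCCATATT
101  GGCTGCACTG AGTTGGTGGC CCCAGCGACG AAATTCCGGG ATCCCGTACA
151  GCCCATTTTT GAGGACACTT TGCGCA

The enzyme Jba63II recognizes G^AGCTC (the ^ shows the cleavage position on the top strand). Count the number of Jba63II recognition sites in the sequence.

0

No occurrence of GAGCTC is present in the sequence.
Jba63II does not cut: 0 sites.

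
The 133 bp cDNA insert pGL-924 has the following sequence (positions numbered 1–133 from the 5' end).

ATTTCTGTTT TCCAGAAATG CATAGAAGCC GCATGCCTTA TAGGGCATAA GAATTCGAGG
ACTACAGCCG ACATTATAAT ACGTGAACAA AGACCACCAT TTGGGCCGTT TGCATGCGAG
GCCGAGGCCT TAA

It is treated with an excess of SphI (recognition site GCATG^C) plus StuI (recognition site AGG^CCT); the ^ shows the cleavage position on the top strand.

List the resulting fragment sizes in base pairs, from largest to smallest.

81, 35, 11, 6 bp

SphI sites (GCATGC) start at positions 31, 112.
SphI cuts after base 5 of each site (before the last base), so after positions 35, 116.
The StuI site (AGGCCT) starts at position 125.
StuI cuts after base 3 of each site, so after position 127.
Combined cut positions: 35, 116, 127.
Linear molecule, 3 cuts → 4 fragments:
  1–35 → 35 bp
  36–116 → 81 bp
  117–127 → 11 bp
  128–133 → 6 bp
Sorted largest to smallest: 81, 35, 11, 6 bp.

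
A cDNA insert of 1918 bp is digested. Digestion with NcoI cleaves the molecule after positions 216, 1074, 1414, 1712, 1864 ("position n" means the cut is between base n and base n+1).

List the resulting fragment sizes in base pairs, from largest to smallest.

Linear molecule, 5 cuts → 6 fragments:
  216 − 0 = 216 bp
  1074 − 216 = 858 bp
  1414 − 1074 = 340 bp
  1712 − 1414 = 298 bp
  1864 − 1712 = 152 bp
  1918 − 1864 = 54 bp
Sorted largest to smallest: 858, 340, 298, 216, 152, 54 bp.

858, 340, 298, 216, 152, 54 bp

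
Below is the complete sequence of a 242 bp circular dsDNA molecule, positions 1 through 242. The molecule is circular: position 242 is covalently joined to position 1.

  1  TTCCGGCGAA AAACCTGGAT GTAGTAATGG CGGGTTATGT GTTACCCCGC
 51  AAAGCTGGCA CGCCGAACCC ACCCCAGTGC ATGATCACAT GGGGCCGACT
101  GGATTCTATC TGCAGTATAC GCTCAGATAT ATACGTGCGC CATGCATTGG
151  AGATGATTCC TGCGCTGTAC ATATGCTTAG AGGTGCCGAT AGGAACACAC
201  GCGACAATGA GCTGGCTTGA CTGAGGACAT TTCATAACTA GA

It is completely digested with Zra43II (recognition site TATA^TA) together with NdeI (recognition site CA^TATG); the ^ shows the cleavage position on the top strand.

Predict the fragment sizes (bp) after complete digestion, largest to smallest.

The Zra43II site (TATATA) starts at position 128.
Zra43II cuts after base 4 of each site, so after position 131.
The NdeI site (CATATG) starts at position 170.
NdeI cuts after base 2 of each site, so after position 171.
Combined cut positions: 131, 171.
Circular molecule, 2 cuts → 2 fragments:
  132–171 → 40 bp
  172–242 then 1–131 → 71 + 131 = 202 bp
Sorted largest to smallest: 202, 40 bp.

202, 40 bp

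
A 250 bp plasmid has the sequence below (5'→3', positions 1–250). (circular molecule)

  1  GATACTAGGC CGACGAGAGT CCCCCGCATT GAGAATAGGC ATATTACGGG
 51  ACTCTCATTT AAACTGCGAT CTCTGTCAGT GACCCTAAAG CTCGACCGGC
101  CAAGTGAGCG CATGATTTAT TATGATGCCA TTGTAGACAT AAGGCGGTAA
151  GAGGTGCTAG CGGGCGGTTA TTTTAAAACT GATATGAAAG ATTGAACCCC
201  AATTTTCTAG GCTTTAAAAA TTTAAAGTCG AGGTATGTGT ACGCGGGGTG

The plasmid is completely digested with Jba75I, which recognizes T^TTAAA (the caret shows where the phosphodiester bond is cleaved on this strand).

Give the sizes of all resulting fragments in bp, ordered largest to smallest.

114, 87, 41, 8 bp

Jba75I sites (TTTAAA) start at positions 58, 172, 213, 221.
Jba75I cuts after the first base of each site, so after positions 58, 172, 213, 221.
Circular molecule, 4 cuts → 4 fragments:
  59–172 → 114 bp
  173–213 → 41 bp
  214–221 → 8 bp
  222–250 then 1–58 → 29 + 58 = 87 bp
Sorted largest to smallest: 114, 87, 41, 8 bp.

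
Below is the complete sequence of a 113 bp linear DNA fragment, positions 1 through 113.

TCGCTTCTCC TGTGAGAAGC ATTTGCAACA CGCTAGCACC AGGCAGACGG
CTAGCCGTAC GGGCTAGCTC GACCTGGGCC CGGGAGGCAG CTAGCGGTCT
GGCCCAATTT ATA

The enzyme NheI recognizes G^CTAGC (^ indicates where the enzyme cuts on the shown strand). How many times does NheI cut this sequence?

GCTAGC occurs starting at positions 32, 50, 63, 90.
NheI cuts at 4 sites.

4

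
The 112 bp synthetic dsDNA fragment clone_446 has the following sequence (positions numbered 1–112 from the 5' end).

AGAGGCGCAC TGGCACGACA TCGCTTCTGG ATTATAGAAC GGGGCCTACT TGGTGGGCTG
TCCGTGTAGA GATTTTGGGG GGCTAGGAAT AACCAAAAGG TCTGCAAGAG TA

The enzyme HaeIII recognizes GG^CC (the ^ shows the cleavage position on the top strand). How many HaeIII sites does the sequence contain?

GGCC occurs starting at position 43.
HaeIII cuts at 1 site.

1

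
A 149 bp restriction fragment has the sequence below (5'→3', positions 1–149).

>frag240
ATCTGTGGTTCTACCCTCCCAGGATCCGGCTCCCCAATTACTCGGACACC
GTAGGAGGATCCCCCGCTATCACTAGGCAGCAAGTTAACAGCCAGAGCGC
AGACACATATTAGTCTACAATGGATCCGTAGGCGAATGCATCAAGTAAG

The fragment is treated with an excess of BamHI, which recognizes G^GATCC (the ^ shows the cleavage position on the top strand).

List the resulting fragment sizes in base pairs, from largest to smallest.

BamHI sites (GGATCC) start at positions 22, 57, 122.
BamHI cuts after the first base of each site, so after positions 22, 57, 122.
Linear molecule, 3 cuts → 4 fragments:
  1–22 → 22 bp
  23–57 → 35 bp
  58–122 → 65 bp
  123–149 → 27 bp
Sorted largest to smallest: 65, 35, 27, 22 bp.

65, 35, 27, 22 bp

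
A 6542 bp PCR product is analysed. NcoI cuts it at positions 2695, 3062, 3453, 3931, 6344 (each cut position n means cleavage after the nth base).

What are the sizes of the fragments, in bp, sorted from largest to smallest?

Linear molecule, 5 cuts → 6 fragments:
  2695 − 0 = 2695 bp
  3062 − 2695 = 367 bp
  3453 − 3062 = 391 bp
  3931 − 3453 = 478 bp
  6344 − 3931 = 2413 bp
  6542 − 6344 = 198 bp
Sorted largest to smallest: 2695, 2413, 478, 391, 367, 198 bp.

2695, 2413, 478, 391, 367, 198 bp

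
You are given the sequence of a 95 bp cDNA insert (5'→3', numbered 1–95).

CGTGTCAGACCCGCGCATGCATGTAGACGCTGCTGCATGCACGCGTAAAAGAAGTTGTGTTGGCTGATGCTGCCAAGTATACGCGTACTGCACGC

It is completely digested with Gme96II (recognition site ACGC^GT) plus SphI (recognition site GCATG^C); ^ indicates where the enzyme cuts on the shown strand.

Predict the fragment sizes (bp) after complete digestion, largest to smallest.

40, 20, 19, 11, 5 bp

Gme96II sites (ACGCGT) start at positions 41, 81.
Gme96II cuts after base 4 of each site, so after positions 44, 84.
SphI sites (GCATGC) start at positions 15, 35.
SphI cuts after base 5 of each site (before the last base), so after positions 19, 39.
Combined cut positions: 19, 39, 44, 84.
Linear molecule, 4 cuts → 5 fragments:
  1–19 → 19 bp
  20–39 → 20 bp
  40–44 → 5 bp
  45–84 → 40 bp
  85–95 → 11 bp
Sorted largest to smallest: 40, 20, 19, 11, 5 bp.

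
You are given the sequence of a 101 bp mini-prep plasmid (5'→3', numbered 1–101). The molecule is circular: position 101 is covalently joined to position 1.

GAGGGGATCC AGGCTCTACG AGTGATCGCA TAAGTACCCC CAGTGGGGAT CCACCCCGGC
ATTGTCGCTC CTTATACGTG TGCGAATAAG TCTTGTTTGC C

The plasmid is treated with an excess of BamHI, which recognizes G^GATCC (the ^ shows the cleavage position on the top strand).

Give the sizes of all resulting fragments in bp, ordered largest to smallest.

BamHI sites (GGATCC) start at positions 5, 47.
BamHI cuts after the first base of each site, so after positions 5, 47.
Circular molecule, 2 cuts → 2 fragments:
  6–47 → 42 bp
  48–101 then 1–5 → 54 + 5 = 59 bp
Sorted largest to smallest: 59, 42 bp.

59, 42 bp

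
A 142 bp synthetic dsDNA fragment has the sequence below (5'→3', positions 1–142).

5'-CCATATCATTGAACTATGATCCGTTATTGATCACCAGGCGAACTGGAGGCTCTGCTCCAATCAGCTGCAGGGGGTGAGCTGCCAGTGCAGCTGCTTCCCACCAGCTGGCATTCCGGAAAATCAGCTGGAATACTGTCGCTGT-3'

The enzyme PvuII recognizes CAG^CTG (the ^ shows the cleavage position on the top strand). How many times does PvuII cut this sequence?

CAGCTG occurs starting at positions 62, 88, 102, 122.
PvuII cuts at 4 sites.

4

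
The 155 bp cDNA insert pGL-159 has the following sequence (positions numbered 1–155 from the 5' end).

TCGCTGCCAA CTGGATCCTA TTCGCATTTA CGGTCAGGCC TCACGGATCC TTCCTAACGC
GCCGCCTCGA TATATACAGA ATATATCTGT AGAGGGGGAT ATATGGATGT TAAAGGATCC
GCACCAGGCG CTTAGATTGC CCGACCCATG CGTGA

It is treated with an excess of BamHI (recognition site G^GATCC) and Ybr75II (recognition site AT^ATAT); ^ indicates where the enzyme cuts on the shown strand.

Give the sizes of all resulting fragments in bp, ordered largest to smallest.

BamHI sites (GGATCC) start at positions 13, 45, 115.
BamHI cuts after the first base of each site, so after positions 13, 45, 115.
Ybr75II sites (ATATAT) start at positions 70, 81, 99.
Ybr75II cuts after base 2 of each site, so after positions 71, 82, 100.
Combined cut positions: 13, 45, 71, 82, 100, 115.
Linear molecule, 6 cuts → 7 fragments:
  1–13 → 13 bp
  14–45 → 32 bp
  46–71 → 26 bp
  72–82 → 11 bp
  83–100 → 18 bp
  101–115 → 15 bp
  116–155 → 40 bp
Sorted largest to smallest: 40, 32, 26, 18, 15, 13, 11 bp.

40, 32, 26, 18, 15, 13, 11 bp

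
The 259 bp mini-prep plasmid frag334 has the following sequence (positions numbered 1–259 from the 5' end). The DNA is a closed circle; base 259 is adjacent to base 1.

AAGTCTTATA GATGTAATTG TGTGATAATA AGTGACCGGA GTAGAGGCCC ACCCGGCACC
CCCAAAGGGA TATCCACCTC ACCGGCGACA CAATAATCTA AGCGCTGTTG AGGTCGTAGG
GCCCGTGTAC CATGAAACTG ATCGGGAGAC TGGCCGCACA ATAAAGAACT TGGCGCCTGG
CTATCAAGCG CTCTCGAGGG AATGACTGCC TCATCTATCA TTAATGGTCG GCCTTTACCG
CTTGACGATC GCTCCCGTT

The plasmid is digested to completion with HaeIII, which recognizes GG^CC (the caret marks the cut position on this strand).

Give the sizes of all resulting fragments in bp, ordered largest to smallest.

HaeIII sites (GGCC) start at positions 46, 120, 152, 230.
HaeIII cuts after base 2 of each site, so after positions 47, 121, 153, 231.
Circular molecule, 4 cuts → 4 fragments:
  48–121 → 74 bp
  122–153 → 32 bp
  154–231 → 78 bp
  232–259 then 1–47 → 28 + 47 = 75 bp
Sorted largest to smallest: 78, 75, 74, 32 bp.

78, 75, 74, 32 bp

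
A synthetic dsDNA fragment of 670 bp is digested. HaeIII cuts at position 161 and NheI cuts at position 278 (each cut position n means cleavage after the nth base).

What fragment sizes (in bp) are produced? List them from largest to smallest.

Combined cut positions (sorted): 161, 278.
Linear molecule, 2 cuts → 3 fragments:
  161 − 0 = 161 bp
  278 − 161 = 117 bp
  670 − 278 = 392 bp
Sorted largest to smallest: 392, 161, 117 bp.

392, 161, 117 bp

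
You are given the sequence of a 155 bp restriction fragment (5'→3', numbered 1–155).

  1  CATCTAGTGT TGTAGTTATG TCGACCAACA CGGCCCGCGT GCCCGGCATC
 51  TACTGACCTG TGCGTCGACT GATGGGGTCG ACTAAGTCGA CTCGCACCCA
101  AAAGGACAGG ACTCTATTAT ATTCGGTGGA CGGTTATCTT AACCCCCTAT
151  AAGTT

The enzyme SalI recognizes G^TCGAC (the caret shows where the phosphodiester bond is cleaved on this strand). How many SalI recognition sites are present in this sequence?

GTCGAC occurs starting at positions 20, 64, 77, 86.
SalI cuts at 4 sites.

4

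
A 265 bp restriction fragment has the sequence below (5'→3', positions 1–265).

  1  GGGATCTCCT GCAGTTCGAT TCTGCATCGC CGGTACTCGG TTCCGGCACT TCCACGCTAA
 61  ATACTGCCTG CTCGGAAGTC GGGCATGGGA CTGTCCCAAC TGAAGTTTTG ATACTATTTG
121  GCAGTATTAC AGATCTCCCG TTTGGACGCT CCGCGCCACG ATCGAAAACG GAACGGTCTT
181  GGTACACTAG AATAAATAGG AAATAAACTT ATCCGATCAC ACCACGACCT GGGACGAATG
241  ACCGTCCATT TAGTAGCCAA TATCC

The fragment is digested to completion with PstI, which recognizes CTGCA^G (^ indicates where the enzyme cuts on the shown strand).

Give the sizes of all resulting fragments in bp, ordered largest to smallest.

252, 13 bp

The PstI site (CTGCAG) starts at position 9.
PstI cuts after base 5 of each site (before the last base), so after position 13.
Linear molecule, 1 cut → 2 fragments:
  1–13 → 13 bp
  14–265 → 252 bp
Sorted largest to smallest: 252, 13 bp.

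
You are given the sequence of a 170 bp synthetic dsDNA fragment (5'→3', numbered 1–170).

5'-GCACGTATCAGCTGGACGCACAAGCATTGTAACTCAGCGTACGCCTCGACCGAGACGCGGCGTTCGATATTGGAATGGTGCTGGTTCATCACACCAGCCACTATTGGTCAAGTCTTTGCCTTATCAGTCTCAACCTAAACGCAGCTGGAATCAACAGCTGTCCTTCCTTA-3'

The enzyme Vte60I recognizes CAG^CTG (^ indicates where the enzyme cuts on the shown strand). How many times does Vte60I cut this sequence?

3

CAGCTG occurs starting at positions 9, 142, 155.
Vte60I cuts at 3 sites.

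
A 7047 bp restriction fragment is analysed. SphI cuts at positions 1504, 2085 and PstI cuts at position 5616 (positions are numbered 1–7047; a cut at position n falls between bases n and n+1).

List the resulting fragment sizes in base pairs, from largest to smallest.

3531, 1504, 1431, 581 bp

Combined cut positions (sorted): 1504, 2085, 5616.
Linear molecule, 3 cuts → 4 fragments:
  1504 − 0 = 1504 bp
  2085 − 1504 = 581 bp
  5616 − 2085 = 3531 bp
  7047 − 5616 = 1431 bp
Sorted largest to smallest: 3531, 1504, 1431, 581 bp.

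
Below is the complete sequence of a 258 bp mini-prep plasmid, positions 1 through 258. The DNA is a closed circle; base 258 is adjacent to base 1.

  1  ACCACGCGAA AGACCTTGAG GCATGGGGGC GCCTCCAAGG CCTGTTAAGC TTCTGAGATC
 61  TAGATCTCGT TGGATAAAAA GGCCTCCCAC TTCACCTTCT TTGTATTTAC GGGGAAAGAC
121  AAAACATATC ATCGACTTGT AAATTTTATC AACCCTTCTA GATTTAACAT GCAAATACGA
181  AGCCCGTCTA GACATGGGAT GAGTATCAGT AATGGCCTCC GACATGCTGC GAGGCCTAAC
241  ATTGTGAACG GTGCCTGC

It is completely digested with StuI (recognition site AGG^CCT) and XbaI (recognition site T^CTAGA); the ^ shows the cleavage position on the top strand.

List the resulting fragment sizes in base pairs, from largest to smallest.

75, 64, 47, 30, 23, 19 bp

StuI sites (AGGCCT) start at positions 38, 80, 232.
StuI cuts after base 3 of each site, so after positions 40, 82, 234.
XbaI sites (TCTAGA) start at positions 59, 157, 187.
XbaI cuts after the first base of each site, so after positions 59, 157, 187.
Combined cut positions: 40, 59, 82, 157, 187, 234.
Circular molecule, 6 cuts → 6 fragments:
  41–59 → 19 bp
  60–82 → 23 bp
  83–157 → 75 bp
  158–187 → 30 bp
  188–234 → 47 bp
  235–258 then 1–40 → 24 + 40 = 64 bp
Sorted largest to smallest: 75, 64, 47, 30, 23, 19 bp.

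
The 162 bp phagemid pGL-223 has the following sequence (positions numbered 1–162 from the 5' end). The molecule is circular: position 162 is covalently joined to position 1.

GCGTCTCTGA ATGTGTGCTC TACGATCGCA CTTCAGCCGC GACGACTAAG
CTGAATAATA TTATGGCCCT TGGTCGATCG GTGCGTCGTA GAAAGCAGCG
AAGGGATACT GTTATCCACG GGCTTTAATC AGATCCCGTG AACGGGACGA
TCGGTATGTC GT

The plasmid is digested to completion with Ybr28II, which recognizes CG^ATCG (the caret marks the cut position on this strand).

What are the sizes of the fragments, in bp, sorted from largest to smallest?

73, 52, 37 bp

Ybr28II sites (CGATCG) start at positions 23, 75, 148.
Ybr28II cuts after base 2 of each site, so after positions 24, 76, 149.
Circular molecule, 3 cuts → 3 fragments:
  25–76 → 52 bp
  77–149 → 73 bp
  150–162 then 1–24 → 13 + 24 = 37 bp
Sorted largest to smallest: 73, 52, 37 bp.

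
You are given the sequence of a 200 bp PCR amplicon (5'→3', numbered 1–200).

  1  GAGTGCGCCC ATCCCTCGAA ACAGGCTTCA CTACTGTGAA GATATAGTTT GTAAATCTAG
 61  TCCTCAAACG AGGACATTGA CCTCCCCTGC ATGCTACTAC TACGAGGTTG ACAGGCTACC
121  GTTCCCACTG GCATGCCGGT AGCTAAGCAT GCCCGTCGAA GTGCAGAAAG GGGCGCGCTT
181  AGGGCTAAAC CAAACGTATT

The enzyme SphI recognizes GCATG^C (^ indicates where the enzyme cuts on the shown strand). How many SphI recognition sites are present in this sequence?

GCATGC occurs starting at positions 89, 131, 147.
SphI cuts at 3 sites.

3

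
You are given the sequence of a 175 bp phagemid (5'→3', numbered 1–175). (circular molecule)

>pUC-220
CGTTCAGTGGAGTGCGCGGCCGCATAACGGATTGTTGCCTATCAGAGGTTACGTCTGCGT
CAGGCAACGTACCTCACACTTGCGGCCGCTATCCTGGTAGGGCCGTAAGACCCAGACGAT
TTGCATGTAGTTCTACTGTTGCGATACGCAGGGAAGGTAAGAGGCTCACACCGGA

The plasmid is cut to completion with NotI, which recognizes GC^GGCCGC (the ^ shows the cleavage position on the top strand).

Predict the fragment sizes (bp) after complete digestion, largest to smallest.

NotI sites (GCGGCCGC) start at positions 16, 82.
NotI cuts after base 2 of each site, so after positions 17, 83.
Circular molecule, 2 cuts → 2 fragments:
  18–83 → 66 bp
  84–175 then 1–17 → 92 + 17 = 109 bp
Sorted largest to smallest: 109, 66 bp.

109, 66 bp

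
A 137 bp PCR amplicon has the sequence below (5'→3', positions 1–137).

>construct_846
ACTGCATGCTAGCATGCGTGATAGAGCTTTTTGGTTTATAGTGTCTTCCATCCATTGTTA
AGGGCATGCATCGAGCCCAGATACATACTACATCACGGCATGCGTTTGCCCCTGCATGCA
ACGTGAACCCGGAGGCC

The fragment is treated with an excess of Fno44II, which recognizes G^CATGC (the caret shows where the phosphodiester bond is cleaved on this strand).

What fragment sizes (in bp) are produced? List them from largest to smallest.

52, 34, 23, 16, 8, 4 bp

Fno44II sites (GCATGC) start at positions 4, 12, 64, 98, 114.
Fno44II cuts after the first base of each site, so after positions 4, 12, 64, 98, 114.
Linear molecule, 5 cuts → 6 fragments:
  1–4 → 4 bp
  5–12 → 8 bp
  13–64 → 52 bp
  65–98 → 34 bp
  99–114 → 16 bp
  115–137 → 23 bp
Sorted largest to smallest: 52, 34, 23, 16, 8, 4 bp.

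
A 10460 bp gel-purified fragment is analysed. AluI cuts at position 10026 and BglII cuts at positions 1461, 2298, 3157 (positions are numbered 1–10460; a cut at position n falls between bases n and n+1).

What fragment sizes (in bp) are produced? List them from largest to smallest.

6869, 1461, 859, 837, 434 bp

Combined cut positions (sorted): 1461, 2298, 3157, 10026.
Linear molecule, 4 cuts → 5 fragments:
  1461 − 0 = 1461 bp
  2298 − 1461 = 837 bp
  3157 − 2298 = 859 bp
  10026 − 3157 = 6869 bp
  10460 − 10026 = 434 bp
Sorted largest to smallest: 6869, 1461, 859, 837, 434 bp.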